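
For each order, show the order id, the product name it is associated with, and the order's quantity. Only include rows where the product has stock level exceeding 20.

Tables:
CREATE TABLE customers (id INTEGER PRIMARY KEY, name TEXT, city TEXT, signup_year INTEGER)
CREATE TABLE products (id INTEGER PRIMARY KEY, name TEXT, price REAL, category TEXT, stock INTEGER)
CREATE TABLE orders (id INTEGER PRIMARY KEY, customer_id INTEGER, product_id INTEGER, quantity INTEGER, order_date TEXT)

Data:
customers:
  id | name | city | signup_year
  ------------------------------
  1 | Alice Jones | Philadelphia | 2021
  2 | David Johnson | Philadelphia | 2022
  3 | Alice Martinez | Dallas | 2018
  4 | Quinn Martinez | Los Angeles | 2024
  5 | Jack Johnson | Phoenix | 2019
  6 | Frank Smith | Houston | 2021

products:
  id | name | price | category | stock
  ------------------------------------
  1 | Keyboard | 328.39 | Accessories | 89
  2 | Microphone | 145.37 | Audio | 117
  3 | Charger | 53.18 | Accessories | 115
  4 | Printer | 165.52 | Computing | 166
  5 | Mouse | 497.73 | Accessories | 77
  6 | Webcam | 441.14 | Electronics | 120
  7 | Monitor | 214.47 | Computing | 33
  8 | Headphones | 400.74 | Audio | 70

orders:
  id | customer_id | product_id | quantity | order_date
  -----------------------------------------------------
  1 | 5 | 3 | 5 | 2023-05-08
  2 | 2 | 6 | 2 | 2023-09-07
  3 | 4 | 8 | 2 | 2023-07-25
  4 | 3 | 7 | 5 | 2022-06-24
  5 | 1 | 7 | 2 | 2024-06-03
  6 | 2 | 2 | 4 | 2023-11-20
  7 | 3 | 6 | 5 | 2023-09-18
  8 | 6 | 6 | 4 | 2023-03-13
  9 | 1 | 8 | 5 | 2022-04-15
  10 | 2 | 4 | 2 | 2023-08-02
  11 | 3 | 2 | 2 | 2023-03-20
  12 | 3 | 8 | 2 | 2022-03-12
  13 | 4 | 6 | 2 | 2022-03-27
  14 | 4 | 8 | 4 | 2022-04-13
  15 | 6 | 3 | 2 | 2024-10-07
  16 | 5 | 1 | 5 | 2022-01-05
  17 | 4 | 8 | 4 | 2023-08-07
SELECT c.id, p.name AS product, c.quantity FROM orders c JOIN products p ON c.product_id = p.id WHERE p.stock > 20

Execution result:
id | product | quantity
1 | Charger | 5
2 | Webcam | 2
3 | Headphones | 2
4 | Monitor | 5
5 | Monitor | 2
6 | Microphone | 4
7 | Webcam | 5
8 | Webcam | 4
9 | Headphones | 5
10 | Printer | 2
11 | Microphone | 2
12 | Headphones | 2
13 | Webcam | 2
14 | Headphones | 4
15 | Charger | 2
16 | Keyboard | 5
17 | Headphones | 4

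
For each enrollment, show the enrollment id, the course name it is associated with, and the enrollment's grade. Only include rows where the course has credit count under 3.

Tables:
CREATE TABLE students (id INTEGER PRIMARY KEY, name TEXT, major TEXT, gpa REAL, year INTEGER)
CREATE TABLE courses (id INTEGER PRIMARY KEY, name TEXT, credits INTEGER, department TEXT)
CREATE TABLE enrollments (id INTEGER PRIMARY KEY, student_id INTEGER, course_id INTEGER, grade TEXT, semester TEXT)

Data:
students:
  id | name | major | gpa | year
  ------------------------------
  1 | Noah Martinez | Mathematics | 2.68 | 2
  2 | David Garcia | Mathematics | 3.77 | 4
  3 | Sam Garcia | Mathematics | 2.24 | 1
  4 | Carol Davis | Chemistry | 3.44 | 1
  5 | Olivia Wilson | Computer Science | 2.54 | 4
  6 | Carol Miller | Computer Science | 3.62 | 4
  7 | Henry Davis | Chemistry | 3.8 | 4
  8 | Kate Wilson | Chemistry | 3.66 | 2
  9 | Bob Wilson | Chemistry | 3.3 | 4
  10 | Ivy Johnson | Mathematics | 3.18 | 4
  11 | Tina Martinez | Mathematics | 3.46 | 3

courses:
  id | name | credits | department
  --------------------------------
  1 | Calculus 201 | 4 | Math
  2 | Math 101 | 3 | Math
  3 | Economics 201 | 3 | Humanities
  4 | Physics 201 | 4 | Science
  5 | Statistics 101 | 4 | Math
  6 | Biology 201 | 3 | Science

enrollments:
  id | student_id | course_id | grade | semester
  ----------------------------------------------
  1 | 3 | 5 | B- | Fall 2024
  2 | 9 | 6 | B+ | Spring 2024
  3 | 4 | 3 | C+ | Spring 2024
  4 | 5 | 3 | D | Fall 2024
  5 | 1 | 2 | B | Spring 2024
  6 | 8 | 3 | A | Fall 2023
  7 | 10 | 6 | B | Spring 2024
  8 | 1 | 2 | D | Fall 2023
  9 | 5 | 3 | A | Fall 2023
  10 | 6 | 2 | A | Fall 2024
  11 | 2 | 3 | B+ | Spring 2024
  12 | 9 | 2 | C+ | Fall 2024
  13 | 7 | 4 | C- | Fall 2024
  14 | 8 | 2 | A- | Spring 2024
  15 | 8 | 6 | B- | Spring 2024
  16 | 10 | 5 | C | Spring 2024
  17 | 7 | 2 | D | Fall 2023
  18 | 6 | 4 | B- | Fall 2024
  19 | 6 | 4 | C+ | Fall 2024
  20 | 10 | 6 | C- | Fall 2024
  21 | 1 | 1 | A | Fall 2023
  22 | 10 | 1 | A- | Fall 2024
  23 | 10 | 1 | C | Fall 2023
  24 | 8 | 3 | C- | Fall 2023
SELECT c.id, p.name AS course, c.grade FROM enrollments c JOIN courses p ON c.course_id = p.id WHERE p.credits < 3

Execution result:
(no rows)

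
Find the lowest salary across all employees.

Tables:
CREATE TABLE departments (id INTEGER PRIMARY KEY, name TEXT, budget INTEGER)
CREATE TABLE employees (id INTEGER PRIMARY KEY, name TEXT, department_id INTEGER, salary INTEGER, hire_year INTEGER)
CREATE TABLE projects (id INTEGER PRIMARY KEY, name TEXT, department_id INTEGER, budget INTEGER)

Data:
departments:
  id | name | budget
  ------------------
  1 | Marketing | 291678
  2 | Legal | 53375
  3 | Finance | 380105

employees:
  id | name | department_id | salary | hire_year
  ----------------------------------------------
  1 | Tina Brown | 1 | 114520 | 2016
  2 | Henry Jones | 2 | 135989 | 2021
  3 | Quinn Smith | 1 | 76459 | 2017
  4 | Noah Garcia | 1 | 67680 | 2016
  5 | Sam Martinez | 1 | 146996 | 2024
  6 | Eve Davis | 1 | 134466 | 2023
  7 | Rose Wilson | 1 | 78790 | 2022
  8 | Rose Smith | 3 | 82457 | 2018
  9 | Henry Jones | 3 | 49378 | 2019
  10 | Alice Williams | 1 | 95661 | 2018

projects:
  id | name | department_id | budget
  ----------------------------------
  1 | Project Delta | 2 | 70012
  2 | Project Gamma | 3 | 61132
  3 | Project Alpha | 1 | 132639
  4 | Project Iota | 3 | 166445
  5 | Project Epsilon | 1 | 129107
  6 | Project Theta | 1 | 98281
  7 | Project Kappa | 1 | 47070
SELECT MIN(salary) FROM employees

Execution result:
49378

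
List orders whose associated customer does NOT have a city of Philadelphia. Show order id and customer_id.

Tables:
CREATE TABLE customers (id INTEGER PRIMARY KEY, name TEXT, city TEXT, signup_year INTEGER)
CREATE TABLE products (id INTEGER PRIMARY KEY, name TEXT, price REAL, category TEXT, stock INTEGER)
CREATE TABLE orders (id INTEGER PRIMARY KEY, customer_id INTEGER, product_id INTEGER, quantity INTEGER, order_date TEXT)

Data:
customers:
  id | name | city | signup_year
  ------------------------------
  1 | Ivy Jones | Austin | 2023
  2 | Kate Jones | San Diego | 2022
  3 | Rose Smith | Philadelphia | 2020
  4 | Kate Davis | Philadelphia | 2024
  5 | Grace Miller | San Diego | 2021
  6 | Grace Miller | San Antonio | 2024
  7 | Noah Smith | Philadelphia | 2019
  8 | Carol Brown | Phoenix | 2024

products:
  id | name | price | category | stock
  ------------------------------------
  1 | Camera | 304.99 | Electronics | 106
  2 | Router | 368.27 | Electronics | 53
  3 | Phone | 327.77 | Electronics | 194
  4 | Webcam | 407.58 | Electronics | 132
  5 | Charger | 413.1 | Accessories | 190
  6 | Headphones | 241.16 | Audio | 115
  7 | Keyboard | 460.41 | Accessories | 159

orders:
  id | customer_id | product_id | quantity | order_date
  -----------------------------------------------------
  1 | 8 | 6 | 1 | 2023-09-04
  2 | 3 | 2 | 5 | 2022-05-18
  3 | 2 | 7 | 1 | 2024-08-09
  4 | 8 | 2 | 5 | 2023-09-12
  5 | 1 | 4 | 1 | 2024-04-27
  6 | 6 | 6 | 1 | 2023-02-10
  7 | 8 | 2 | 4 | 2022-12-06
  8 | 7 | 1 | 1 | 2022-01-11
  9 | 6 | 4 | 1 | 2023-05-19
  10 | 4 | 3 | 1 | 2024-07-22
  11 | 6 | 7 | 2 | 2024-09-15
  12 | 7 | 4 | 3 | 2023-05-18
SELECT id, customer_id FROM orders WHERE customer_id NOT IN (SELECT id FROM customers WHERE city = 'Philadelphia')

Execution result:
id | customer_id
1 | 8
3 | 2
4 | 8
5 | 1
6 | 6
7 | 8
9 | 6
11 | 6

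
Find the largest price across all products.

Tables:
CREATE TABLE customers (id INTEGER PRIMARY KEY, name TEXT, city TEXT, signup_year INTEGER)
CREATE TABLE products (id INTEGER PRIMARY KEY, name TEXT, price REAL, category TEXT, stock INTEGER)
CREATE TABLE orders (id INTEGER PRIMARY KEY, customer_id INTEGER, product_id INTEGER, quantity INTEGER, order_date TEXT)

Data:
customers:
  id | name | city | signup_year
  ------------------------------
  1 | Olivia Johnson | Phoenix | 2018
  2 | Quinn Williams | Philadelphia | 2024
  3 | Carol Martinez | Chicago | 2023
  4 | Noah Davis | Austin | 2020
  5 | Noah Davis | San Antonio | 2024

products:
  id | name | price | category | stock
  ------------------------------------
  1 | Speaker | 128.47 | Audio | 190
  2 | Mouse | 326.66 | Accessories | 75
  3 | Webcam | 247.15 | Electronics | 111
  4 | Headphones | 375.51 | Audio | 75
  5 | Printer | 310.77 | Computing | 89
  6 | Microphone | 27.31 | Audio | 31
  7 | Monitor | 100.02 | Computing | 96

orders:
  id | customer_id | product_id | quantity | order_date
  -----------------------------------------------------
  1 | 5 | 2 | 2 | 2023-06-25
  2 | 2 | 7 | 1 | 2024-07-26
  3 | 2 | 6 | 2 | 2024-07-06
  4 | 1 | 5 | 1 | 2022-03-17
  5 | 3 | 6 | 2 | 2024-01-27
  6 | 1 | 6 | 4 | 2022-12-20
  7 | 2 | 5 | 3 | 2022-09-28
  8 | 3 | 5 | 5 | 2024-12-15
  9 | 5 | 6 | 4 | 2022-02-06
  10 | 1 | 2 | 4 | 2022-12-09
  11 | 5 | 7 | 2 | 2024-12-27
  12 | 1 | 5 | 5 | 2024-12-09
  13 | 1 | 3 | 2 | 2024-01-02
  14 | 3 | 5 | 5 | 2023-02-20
SELECT MAX(price) FROM products

Execution result:
375.51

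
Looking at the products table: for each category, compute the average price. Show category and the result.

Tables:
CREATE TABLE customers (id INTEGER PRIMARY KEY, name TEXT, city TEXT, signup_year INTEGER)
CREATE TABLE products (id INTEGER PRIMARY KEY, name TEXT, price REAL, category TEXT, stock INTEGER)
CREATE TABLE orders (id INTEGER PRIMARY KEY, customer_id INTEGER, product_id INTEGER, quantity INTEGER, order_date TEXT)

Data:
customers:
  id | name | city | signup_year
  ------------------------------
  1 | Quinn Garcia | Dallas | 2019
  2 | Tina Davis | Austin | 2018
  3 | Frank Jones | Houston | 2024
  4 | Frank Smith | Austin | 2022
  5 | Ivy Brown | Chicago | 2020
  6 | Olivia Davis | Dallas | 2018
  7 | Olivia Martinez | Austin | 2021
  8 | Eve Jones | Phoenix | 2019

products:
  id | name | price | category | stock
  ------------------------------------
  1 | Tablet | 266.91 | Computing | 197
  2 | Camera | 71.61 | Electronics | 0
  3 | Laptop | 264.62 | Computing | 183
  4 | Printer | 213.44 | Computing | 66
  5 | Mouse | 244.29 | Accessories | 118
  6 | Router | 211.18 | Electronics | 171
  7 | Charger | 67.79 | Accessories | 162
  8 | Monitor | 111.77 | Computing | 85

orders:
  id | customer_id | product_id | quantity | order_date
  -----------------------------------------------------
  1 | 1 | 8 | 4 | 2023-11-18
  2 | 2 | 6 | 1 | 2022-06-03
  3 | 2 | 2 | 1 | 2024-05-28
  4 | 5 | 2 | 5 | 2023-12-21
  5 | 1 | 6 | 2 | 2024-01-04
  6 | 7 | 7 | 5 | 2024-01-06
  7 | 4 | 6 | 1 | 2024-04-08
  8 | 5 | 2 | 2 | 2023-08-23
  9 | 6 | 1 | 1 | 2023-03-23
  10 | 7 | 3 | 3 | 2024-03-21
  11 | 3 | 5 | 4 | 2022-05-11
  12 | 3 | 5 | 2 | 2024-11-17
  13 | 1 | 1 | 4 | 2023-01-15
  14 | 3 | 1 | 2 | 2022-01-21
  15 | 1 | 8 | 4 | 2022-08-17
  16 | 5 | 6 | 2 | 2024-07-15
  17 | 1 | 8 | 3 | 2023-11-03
SELECT category, AVG(price) AS avg_price FROM products GROUP BY category

Execution result:
category | avg_price
Accessories | 156.04
Computing | 214.19
Electronics | 141.40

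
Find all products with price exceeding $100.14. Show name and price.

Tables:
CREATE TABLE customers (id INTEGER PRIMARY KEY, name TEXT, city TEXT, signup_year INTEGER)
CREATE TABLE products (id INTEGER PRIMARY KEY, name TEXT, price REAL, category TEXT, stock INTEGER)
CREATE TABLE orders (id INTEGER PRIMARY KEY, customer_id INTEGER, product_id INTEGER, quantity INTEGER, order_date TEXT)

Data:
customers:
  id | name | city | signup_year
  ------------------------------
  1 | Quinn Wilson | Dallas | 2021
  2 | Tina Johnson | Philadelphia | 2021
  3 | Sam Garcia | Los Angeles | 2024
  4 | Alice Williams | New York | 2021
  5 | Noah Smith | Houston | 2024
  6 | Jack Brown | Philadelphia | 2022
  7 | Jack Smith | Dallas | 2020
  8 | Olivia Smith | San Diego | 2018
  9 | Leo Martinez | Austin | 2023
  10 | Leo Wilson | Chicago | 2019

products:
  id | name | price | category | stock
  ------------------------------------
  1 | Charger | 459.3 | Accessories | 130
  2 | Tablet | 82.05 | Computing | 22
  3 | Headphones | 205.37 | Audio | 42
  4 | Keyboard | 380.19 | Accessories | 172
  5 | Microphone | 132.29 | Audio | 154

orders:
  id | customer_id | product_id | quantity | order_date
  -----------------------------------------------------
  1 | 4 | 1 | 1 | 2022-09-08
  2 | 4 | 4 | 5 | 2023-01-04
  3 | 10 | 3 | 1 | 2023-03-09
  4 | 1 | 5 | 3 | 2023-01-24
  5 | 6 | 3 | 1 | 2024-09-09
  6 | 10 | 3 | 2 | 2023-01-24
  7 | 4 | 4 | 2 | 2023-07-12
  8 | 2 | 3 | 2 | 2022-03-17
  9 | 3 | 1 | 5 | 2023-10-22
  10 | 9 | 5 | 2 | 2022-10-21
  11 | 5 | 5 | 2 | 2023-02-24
SELECT name, price FROM products WHERE price > 100.14

Execution result:
name | price
Charger | 459.30
Headphones | 205.37
Keyboard | 380.19
Microphone | 132.29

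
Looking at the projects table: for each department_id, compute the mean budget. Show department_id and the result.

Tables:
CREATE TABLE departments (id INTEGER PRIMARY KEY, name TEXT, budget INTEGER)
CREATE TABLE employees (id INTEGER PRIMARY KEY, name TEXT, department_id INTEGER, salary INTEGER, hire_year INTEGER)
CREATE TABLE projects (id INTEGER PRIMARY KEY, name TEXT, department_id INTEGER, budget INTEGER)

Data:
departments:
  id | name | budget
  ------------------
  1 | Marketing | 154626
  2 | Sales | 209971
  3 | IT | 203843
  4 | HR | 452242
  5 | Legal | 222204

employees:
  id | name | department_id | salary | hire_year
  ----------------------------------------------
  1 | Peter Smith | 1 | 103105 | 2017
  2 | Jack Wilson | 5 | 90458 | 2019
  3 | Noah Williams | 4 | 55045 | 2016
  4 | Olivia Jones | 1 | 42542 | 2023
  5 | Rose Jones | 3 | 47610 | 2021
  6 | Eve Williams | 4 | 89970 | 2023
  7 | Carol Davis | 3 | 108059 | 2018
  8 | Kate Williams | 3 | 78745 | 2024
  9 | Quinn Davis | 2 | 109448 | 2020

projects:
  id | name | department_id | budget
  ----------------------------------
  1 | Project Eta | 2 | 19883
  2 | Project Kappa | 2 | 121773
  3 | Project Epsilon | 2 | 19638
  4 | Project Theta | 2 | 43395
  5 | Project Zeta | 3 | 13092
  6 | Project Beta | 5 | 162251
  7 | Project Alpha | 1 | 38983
SELECT department_id, AVG(budget) AS avg_budget FROM projects GROUP BY department_id

Execution result:
department_id | avg_budget
1 | 38983.00
2 | 51172.25
3 | 13092.00
5 | 162251.00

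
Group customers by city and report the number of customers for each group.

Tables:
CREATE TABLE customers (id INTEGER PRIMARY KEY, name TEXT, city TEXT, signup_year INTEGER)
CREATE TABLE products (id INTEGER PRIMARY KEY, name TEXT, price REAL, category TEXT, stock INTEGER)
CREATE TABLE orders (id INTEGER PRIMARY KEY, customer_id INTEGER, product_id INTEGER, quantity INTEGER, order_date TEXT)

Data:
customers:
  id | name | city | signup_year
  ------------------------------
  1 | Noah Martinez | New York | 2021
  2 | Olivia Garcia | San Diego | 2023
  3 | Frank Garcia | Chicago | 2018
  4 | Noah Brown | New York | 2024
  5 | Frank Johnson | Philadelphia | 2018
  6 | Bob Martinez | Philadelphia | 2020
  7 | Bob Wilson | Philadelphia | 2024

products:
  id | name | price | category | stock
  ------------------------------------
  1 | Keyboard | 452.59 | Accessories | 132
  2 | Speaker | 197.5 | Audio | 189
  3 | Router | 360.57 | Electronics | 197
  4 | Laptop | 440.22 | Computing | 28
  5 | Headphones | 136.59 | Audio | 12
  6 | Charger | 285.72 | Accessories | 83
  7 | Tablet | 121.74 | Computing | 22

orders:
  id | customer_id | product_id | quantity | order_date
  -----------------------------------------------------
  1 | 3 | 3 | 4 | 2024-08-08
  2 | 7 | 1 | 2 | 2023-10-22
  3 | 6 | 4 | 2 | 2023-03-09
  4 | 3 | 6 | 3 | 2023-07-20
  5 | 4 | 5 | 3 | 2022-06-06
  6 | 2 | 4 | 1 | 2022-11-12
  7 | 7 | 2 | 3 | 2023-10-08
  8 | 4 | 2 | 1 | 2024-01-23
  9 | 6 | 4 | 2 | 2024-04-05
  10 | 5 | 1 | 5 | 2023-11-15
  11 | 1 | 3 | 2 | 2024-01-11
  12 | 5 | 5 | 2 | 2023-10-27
SELECT city, COUNT(*) AS n FROM customers GROUP BY city

Execution result:
city | n
Chicago | 1
New York | 2
Philadelphia | 3
San Diego | 1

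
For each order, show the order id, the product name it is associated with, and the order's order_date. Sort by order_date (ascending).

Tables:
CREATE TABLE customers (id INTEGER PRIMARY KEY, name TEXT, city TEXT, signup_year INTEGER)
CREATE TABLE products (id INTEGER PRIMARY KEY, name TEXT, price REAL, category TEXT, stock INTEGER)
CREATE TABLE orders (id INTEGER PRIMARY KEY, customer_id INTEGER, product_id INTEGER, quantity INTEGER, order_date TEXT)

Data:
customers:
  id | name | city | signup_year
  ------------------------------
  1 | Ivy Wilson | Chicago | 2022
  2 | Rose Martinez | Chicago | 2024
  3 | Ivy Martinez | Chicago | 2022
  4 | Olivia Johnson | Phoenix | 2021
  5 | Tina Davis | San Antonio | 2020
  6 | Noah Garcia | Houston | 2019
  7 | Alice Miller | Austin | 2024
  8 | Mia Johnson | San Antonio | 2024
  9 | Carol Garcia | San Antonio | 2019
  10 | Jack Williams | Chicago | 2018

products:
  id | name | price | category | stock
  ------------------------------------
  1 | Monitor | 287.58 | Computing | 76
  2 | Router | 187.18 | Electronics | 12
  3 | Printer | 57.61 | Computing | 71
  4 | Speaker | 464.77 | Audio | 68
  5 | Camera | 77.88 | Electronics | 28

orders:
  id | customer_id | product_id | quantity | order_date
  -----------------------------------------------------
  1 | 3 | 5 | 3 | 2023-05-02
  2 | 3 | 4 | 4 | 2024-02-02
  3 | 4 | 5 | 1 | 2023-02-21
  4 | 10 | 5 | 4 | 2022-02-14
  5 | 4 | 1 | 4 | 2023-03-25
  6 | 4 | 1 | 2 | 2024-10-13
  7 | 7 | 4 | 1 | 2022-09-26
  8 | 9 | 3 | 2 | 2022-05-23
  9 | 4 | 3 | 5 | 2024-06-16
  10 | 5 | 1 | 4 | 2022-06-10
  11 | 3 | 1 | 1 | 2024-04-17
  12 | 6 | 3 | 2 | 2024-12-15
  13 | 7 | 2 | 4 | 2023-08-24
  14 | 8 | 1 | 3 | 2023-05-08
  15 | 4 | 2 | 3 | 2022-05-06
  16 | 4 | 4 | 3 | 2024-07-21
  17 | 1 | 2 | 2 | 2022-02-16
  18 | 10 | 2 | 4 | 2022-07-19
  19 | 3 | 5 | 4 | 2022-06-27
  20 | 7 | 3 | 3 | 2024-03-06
SELECT c.id, p.name AS product, c.order_date FROM orders c JOIN products p ON c.product_id = p.id ORDER BY c.order_date ASC

Execution result:
id | product | order_date
4 | Camera | 2022-02-14
17 | Router | 2022-02-16
15 | Router | 2022-05-06
8 | Printer | 2022-05-23
10 | Monitor | 2022-06-10
19 | Camera | 2022-06-27
18 | Router | 2022-07-19
7 | Speaker | 2022-09-26
3 | Camera | 2023-02-21
5 | Monitor | 2023-03-25
1 | Camera | 2023-05-02
14 | Monitor | 2023-05-08
13 | Router | 2023-08-24
2 | Speaker | 2024-02-02
20 | Printer | 2024-03-06
11 | Monitor | 2024-04-17
9 | Printer | 2024-06-16
16 | Speaker | 2024-07-21
6 | Monitor | 2024-10-13
12 | Printer | 2024-12-15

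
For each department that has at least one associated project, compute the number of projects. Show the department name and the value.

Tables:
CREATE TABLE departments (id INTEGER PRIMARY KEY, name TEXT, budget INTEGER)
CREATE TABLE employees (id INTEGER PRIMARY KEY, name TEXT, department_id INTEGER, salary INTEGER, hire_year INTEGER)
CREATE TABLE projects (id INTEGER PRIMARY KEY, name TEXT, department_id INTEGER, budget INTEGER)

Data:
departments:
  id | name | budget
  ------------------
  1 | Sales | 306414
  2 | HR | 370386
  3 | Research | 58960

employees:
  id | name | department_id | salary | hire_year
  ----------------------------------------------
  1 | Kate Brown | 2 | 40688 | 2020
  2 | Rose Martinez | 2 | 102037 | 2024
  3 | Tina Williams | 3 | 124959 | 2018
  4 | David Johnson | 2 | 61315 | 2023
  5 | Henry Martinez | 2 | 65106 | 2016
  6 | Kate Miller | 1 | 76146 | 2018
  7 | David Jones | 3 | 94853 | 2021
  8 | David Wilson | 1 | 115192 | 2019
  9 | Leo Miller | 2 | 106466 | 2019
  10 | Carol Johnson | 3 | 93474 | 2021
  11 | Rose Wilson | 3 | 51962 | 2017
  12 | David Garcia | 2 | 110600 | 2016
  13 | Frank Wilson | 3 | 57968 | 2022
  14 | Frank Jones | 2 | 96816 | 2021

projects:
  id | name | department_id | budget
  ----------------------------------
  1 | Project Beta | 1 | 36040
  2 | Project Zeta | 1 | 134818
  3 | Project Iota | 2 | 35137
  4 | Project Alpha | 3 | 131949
SELECT p.name, COUNT(*) AS n FROM projects c JOIN departments p ON c.department_id = p.id GROUP BY p.id, p.name

Execution result:
name | n
Sales | 2
HR | 1
Research | 1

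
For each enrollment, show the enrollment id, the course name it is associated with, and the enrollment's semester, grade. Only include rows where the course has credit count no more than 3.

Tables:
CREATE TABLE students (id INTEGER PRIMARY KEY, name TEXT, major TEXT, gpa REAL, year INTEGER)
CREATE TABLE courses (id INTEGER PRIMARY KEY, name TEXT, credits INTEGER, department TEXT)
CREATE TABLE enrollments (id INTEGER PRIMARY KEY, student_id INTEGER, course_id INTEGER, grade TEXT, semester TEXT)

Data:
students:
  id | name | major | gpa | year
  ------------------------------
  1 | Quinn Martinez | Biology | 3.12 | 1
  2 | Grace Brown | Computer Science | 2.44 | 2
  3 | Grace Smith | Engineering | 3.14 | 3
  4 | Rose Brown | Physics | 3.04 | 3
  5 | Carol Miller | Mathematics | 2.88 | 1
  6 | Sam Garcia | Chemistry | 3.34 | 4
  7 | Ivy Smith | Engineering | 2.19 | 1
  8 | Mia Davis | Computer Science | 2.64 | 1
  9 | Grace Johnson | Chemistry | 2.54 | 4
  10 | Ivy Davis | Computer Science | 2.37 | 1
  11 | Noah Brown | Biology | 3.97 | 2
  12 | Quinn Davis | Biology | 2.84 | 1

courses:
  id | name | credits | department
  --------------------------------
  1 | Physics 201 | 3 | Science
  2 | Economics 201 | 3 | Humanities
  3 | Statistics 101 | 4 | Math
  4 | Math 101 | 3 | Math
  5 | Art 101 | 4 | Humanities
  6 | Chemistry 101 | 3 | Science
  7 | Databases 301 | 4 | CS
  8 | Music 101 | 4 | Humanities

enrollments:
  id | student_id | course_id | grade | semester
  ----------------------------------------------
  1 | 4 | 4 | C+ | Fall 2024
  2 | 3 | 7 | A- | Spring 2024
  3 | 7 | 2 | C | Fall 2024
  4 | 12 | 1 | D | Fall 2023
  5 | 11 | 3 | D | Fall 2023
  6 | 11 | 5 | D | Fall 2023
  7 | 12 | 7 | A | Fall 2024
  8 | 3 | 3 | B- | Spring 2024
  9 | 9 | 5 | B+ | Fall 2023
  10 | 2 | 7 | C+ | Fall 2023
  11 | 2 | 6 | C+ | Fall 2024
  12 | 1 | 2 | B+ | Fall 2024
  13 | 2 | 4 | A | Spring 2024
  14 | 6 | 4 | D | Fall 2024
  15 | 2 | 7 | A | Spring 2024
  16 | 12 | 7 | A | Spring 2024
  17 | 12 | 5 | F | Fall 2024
SELECT c.id, p.name AS course, c.semester, c.grade FROM enrollments c JOIN courses p ON c.course_id = p.id WHERE p.credits <= 3

Execution result:
id | course | semester | grade
1 | Math 101 | Fall 2024 | C+
3 | Economics 201 | Fall 2024 | C
4 | Physics 201 | Fall 2023 | D
11 | Chemistry 101 | Fall 2024 | C+
12 | Economics 201 | Fall 2024 | B+
13 | Math 101 | Spring 2024 | A
14 | Math 101 | Fall 2024 | D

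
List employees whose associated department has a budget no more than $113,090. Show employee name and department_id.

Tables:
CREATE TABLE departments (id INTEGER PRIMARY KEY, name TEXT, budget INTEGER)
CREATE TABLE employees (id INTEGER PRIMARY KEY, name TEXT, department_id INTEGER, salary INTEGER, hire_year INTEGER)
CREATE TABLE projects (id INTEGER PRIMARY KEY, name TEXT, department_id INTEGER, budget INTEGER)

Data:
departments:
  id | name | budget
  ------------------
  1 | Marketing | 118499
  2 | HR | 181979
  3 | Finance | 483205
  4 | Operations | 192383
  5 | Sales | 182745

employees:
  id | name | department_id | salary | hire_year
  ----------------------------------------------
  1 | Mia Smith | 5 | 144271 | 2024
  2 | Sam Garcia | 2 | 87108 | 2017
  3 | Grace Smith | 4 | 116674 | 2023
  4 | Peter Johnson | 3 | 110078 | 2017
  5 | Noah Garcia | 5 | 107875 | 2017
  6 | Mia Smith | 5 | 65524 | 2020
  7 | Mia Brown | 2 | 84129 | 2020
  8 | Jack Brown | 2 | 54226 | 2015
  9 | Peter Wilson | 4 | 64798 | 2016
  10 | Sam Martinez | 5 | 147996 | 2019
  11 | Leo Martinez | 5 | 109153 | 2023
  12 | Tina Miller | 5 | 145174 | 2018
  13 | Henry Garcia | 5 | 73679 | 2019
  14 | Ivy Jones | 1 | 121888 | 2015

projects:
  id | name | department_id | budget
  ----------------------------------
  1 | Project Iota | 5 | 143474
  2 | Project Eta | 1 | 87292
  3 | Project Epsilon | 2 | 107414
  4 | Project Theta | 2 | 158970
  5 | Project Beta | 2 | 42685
SELECT name, department_id FROM employees WHERE department_id IN (SELECT id FROM departments WHERE budget <= 113090)

Execution result:
(no rows)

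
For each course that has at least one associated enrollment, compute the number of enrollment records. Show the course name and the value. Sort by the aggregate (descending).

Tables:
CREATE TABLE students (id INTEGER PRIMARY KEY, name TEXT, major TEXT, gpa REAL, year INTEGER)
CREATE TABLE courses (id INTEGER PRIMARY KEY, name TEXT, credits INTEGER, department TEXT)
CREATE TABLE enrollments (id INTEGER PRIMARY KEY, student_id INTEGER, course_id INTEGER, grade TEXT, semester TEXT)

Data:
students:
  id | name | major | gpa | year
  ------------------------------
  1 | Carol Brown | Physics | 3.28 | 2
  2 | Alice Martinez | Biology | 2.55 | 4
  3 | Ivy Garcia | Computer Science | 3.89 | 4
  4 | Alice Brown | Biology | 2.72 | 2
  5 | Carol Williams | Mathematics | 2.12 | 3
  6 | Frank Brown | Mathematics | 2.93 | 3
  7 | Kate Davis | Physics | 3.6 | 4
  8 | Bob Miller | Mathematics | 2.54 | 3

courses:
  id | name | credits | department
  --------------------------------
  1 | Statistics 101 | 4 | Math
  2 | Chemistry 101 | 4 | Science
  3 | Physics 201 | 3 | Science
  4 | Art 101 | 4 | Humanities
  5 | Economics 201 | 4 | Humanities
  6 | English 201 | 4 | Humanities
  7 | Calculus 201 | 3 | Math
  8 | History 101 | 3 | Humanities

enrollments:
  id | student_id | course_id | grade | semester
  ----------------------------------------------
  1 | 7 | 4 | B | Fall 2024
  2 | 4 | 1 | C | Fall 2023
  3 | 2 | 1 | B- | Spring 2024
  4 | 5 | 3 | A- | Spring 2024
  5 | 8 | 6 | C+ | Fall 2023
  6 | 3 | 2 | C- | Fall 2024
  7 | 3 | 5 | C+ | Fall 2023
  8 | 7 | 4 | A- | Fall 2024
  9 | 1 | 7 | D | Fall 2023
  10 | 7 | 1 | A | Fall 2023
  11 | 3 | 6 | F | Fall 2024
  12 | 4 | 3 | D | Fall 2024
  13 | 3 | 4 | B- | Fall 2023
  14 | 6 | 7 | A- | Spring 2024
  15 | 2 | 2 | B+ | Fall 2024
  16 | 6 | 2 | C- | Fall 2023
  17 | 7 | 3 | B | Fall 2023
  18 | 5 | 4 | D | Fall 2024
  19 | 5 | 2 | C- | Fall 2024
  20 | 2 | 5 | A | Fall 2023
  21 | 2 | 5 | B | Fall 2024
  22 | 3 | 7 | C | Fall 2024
SELECT p.name, COUNT(*) AS n FROM enrollments c JOIN courses p ON c.course_id = p.id GROUP BY p.id, p.name ORDER BY n DESC

Execution result:
name | n
Chemistry 101 | 4
Art 101 | 4
Statistics 101 | 3
Physics 201 | 3
Economics 201 | 3
Calculus 201 | 3
English 201 | 2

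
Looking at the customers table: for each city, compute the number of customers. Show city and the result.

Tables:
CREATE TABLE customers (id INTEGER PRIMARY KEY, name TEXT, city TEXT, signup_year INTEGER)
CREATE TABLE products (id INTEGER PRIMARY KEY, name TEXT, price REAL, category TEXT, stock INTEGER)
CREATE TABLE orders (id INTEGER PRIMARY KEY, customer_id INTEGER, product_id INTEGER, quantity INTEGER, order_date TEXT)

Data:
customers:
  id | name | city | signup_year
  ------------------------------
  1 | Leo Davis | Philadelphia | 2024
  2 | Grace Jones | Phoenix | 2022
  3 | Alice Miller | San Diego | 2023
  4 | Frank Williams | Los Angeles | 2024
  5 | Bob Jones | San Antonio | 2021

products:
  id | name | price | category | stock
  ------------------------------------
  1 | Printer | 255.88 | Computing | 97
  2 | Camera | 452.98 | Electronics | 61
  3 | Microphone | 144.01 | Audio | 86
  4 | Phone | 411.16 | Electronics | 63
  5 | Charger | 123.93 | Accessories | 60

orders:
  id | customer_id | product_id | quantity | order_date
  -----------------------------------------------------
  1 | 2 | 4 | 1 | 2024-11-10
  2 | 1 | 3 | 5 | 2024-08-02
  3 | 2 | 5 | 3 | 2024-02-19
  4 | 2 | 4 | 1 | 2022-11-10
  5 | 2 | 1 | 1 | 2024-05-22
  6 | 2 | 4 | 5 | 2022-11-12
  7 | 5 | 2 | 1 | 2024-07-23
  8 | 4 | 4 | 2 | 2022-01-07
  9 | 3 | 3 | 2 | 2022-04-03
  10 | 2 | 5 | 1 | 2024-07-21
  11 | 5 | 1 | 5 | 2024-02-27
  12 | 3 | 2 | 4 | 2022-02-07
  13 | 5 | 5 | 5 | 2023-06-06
SELECT city, COUNT(*) AS n FROM customers GROUP BY city

Execution result:
city | n
Los Angeles | 1
Philadelphia | 1
Phoenix | 1
San Antonio | 1
San Diego | 1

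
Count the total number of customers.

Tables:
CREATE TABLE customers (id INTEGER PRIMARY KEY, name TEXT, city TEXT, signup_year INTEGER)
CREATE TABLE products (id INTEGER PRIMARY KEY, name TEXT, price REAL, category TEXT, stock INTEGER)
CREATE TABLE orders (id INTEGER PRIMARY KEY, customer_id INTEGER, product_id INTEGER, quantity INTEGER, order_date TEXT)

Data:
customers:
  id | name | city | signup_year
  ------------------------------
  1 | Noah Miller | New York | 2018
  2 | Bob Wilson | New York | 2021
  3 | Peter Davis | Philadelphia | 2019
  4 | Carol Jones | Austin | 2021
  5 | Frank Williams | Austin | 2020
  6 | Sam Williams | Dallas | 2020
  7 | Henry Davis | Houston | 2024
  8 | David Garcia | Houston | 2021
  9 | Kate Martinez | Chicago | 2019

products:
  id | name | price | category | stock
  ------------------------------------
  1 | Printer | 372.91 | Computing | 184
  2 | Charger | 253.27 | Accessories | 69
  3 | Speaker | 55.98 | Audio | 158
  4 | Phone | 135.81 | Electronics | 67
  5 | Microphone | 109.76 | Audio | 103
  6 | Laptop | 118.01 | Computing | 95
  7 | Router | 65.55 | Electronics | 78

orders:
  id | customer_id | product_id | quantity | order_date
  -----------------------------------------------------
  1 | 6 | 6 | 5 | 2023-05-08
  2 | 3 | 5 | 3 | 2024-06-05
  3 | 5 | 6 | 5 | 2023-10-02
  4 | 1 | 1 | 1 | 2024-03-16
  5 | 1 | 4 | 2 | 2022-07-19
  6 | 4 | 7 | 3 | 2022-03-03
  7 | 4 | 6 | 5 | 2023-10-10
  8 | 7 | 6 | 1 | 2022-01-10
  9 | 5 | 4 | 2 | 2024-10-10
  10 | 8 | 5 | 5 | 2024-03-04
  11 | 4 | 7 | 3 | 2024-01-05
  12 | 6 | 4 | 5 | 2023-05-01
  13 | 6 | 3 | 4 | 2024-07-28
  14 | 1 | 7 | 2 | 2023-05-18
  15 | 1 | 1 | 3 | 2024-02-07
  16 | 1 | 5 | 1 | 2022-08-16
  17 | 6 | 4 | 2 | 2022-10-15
SELECT COUNT(*) FROM customers

Execution result:
9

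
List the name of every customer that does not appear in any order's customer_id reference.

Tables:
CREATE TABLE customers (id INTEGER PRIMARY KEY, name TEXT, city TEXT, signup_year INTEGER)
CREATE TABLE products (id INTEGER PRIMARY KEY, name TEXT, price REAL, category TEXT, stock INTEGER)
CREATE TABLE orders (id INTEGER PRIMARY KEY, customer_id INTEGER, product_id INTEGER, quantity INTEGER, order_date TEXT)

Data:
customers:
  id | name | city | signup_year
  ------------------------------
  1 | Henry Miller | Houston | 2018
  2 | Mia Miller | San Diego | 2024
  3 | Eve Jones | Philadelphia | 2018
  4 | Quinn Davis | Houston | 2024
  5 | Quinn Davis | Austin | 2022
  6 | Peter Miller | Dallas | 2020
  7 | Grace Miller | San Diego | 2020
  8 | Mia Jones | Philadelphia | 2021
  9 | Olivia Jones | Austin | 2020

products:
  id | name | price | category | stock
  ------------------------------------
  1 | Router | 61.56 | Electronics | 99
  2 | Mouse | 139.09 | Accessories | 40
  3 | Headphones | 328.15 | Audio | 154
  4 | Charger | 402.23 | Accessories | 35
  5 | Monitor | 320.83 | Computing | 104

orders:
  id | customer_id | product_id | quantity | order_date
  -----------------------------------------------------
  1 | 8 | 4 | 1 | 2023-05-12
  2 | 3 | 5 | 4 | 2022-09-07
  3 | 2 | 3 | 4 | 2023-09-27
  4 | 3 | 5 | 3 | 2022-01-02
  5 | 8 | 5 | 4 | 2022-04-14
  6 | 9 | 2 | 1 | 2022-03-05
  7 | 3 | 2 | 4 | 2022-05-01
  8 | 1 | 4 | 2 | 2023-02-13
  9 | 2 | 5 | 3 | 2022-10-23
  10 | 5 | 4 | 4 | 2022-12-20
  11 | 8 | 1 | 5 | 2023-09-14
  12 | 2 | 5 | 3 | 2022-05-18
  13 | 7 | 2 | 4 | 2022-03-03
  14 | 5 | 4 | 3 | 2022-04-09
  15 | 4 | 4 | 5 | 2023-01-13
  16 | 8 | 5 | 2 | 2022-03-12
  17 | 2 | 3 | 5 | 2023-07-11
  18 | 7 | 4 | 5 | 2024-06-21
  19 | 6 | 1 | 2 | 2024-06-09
SELECT p.name FROM customers p LEFT JOIN orders c ON c.customer_id = p.id WHERE c.id IS NULL

Execution result:
(no rows)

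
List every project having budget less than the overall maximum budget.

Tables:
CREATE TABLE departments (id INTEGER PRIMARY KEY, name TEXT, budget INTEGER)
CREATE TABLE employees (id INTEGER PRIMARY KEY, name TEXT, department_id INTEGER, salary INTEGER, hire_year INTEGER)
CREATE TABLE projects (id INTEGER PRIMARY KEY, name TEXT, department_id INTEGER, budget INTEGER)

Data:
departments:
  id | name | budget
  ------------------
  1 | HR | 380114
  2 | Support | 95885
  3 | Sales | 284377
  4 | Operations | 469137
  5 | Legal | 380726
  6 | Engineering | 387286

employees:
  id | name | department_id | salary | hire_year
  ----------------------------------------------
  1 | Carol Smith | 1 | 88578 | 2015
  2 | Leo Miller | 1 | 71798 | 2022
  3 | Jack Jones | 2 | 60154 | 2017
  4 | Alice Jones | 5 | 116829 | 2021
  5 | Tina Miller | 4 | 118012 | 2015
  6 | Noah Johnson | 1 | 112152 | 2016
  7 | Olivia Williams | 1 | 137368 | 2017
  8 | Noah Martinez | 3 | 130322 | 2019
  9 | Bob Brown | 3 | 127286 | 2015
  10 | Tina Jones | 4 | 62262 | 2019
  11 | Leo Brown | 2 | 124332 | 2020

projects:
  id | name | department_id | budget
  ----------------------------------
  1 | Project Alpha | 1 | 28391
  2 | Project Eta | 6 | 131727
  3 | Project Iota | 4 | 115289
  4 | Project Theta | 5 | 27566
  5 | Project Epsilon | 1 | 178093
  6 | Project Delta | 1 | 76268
SELECT name, budget FROM projects WHERE budget < (SELECT MAX(budget) FROM projects)

Execution result:
name | budget
Project Alpha | 28391
Project Eta | 131727
Project Iota | 115289
Project Theta | 27566
Project Delta | 76268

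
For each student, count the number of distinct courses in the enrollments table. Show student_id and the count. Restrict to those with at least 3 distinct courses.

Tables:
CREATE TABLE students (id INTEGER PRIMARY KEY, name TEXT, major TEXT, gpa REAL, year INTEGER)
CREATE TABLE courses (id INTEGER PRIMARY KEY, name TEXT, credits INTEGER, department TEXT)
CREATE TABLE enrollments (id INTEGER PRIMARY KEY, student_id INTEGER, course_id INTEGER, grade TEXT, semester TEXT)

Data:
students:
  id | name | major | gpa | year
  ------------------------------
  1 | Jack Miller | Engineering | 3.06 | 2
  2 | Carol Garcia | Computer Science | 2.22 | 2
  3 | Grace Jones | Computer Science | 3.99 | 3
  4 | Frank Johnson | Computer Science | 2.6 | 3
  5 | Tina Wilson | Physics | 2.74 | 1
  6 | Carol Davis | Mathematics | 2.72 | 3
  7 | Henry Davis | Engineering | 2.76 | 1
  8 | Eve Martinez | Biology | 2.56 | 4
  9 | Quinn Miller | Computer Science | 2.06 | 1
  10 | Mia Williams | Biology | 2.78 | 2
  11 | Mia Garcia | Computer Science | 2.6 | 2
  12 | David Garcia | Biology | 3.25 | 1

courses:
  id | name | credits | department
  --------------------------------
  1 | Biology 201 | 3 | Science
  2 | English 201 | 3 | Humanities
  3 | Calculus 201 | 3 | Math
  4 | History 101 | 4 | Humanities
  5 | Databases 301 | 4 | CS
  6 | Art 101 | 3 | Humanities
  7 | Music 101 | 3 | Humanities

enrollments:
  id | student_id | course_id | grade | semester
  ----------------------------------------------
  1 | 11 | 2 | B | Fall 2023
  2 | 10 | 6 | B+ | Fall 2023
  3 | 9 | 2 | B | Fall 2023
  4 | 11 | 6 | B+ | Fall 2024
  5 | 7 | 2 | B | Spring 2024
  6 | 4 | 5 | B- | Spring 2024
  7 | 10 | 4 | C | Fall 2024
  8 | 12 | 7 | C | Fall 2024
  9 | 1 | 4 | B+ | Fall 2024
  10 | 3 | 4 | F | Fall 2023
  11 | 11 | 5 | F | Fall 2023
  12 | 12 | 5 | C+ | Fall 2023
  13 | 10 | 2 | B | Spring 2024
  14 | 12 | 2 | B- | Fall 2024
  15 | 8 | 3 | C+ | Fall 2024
SELECT student_id, COUNT(DISTINCT course_id) AS distinct_course_count FROM enrollments GROUP BY student_id HAVING COUNT(DISTINCT course_id) >= 3

Execution result:
student_id | distinct_course_count
10 | 3
11 | 3
12 | 3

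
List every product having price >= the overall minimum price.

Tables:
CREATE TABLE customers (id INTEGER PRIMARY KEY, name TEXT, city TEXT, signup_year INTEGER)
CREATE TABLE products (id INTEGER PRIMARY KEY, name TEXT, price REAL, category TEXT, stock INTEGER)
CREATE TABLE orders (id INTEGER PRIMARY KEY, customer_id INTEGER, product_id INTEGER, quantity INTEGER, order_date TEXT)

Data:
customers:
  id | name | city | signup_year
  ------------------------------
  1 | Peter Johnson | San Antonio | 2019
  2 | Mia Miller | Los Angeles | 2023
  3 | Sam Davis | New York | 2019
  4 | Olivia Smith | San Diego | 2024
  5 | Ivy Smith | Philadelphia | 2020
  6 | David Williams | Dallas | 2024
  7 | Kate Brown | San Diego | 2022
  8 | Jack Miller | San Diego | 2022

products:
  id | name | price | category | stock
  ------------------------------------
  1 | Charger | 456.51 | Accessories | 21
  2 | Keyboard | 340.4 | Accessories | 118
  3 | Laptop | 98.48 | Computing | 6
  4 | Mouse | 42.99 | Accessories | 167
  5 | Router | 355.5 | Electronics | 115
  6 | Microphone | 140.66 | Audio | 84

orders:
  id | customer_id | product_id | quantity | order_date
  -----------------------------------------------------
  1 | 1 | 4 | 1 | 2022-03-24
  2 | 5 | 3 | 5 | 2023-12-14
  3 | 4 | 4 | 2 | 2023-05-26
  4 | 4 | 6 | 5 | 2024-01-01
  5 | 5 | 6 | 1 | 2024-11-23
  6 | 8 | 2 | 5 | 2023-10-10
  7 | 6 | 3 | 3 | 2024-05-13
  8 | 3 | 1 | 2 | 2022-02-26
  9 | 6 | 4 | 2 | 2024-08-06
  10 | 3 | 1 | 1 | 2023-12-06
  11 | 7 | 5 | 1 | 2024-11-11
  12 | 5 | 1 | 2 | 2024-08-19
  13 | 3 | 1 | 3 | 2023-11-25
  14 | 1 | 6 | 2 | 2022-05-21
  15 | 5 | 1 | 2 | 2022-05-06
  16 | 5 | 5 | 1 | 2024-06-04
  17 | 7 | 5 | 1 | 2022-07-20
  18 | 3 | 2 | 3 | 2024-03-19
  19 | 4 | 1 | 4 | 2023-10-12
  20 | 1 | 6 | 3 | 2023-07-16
SELECT name, price FROM products WHERE price >= (SELECT MIN(price) FROM products)

Execution result:
name | price
Charger | 456.51
Keyboard | 340.40
Laptop | 98.48
Mouse | 42.99
Router | 355.50
Microphone | 140.66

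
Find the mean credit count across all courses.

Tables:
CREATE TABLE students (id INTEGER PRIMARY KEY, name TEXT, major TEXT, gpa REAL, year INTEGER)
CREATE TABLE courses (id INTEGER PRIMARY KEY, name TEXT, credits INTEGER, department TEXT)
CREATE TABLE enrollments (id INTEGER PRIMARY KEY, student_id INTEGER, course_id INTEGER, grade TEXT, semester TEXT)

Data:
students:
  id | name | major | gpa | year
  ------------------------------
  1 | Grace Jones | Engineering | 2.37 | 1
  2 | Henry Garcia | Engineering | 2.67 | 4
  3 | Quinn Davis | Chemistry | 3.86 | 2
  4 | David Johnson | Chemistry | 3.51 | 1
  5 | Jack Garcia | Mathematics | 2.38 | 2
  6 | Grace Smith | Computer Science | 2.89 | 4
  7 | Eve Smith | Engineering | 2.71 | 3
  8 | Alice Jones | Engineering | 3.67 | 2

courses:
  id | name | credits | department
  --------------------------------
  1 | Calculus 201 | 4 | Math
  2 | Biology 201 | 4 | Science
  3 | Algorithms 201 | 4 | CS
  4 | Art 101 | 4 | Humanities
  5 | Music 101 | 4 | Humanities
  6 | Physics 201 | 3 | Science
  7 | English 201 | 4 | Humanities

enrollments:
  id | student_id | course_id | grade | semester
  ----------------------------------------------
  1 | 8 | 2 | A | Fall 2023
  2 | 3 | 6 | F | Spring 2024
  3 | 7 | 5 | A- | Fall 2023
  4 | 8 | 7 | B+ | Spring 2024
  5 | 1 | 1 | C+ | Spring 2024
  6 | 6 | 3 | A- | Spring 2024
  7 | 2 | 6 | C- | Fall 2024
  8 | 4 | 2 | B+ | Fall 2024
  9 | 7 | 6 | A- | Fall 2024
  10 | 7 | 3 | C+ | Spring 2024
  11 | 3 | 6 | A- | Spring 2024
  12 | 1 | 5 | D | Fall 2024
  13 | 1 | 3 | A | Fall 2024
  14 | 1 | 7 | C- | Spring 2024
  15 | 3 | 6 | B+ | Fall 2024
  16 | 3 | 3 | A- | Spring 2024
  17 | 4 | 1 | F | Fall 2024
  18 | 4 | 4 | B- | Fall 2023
SELECT AVG(credits) FROM courses

Execution result:
3.86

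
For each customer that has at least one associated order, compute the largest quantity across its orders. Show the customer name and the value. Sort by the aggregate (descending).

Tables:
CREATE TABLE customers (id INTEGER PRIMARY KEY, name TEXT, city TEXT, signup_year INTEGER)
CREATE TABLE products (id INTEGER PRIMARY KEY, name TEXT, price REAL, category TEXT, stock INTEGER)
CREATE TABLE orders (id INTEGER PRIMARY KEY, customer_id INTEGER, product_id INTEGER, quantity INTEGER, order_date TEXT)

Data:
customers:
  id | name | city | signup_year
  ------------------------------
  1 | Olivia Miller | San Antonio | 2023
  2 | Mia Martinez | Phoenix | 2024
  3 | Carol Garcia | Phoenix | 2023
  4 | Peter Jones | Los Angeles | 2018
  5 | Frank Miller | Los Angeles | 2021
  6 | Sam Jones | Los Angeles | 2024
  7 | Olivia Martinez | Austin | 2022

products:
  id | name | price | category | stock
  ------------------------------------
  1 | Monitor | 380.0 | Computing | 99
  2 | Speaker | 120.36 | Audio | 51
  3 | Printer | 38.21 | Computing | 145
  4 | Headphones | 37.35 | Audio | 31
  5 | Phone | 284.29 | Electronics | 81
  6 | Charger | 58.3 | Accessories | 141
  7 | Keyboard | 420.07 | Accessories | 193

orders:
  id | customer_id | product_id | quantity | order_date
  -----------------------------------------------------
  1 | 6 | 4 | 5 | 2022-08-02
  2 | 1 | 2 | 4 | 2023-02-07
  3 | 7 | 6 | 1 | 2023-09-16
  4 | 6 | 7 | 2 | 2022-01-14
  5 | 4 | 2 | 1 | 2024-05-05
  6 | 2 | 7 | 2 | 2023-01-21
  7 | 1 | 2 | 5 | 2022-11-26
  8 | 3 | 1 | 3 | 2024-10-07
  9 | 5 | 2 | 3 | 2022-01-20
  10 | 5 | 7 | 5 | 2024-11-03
SELECT p.name, MAX(c.quantity) AS max_quantity FROM orders c JOIN customers p ON c.customer_id = p.id GROUP BY p.id, p.name ORDER BY max_quantity DESC

Execution result:
name | max_quantity
Olivia Miller | 5
Frank Miller | 5
Sam Jones | 5
Carol Garcia | 3
Mia Martinez | 2
Peter Jones | 1
Olivia Martinez | 1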